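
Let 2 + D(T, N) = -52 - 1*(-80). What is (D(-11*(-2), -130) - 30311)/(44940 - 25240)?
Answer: -6057/3940 ≈ -1.5373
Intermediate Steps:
D(T, N) = 26 (D(T, N) = -2 + (-52 - 1*(-80)) = -2 + (-52 + 80) = -2 + 28 = 26)
(D(-11*(-2), -130) - 30311)/(44940 - 25240) = (26 - 30311)/(44940 - 25240) = -30285/19700 = -30285*1/19700 = -6057/3940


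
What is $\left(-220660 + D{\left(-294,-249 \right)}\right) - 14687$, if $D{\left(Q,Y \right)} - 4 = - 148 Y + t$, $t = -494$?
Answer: $-198985$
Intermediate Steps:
$D{\left(Q,Y \right)} = -490 - 148 Y$ ($D{\left(Q,Y \right)} = 4 - \left(494 + 148 Y\right) = -490 - 148 Y$)
$\left(-220660 + D{\left(-294,-249 \right)}\right) - 14687 = \left(-220660 - -36362\right) - 14687 = \left(-220660 + \left(-490 + 36852\right)\right) - 14687 = \left(-220660 + 36362\right) - 14687 = -184298 - 14687 = -198985$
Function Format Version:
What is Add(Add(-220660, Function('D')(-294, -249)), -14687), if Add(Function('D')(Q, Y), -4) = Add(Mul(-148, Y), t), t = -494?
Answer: -198985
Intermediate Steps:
Function('D')(Q, Y) = Add(-490, Mul(-148, Y)) (Function('D')(Q, Y) = Add(4, Add(Mul(-148, Y), -494)) = Add(4, Add(-494, Mul(-148, Y))) = Add(-490, Mul(-148, Y)))
Add(Add(-220660, Function('D')(-294, -249)), -14687) = Add(Add(-220660, Add(-490, Mul(-148, -249))), -14687) = Add(Add(-220660, Add(-490, 36852)), -14687) = Add(Add(-220660, 36362), -14687) = Add(-184298, -14687) = -198985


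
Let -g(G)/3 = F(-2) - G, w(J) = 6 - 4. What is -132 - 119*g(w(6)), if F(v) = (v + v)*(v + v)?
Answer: 4866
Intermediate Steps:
w(J) = 2
F(v) = 4*v**2 (F(v) = (2*v)*(2*v) = 4*v**2)
g(G) = -48 + 3*G (g(G) = -3*(4*(-2)**2 - G) = -3*(4*4 - G) = -3*(16 - G) = -48 + 3*G)
-132 - 119*g(w(6)) = -132 - 119*(-48 + 3*2) = -132 - 119*(-48 + 6) = -132 - 119*(-42) = -132 + 4998 = 4866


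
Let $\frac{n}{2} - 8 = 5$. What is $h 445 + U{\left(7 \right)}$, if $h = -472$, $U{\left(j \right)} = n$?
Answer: $-210014$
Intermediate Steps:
$n = 26$ ($n = 16 + 2 \cdot 5 = 16 + 10 = 26$)
$U{\left(j \right)} = 26$
$h 445 + U{\left(7 \right)} = \left(-472\right) 445 + 26 = -210040 + 26 = -210014$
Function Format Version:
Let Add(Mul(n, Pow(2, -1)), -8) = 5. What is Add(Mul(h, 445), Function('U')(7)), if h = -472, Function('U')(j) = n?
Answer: -210014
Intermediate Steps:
n = 26 (n = Add(16, Mul(2, 5)) = Add(16, 10) = 26)
Function('U')(j) = 26
Add(Mul(h, 445), Function('U')(7)) = Add(Mul(-472, 445), 26) = Add(-210040, 26) = -210014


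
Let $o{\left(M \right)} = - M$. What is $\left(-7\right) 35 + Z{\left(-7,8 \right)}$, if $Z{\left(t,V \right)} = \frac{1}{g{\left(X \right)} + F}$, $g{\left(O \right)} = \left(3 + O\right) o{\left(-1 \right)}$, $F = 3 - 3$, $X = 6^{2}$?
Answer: $- \frac{9554}{39} \approx -244.97$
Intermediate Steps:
$X = 36$
$F = 0$ ($F = 3 - 3 = 0$)
$g{\left(O \right)} = 3 + O$ ($g{\left(O \right)} = \left(3 + O\right) \left(\left(-1\right) \left(-1\right)\right) = \left(3 + O\right) 1 = 3 + O$)
$Z{\left(t,V \right)} = \frac{1}{39}$ ($Z{\left(t,V \right)} = \frac{1}{\left(3 + 36\right) + 0} = \frac{1}{39 + 0} = \frac{1}{39}$)
$\left(-7\right) 35 + Z{\left(-7,8 \right)} = \left(-7\right) 35 + \frac{1}{39} = -245 + \frac{1}{39} = - \frac{9554}{39}$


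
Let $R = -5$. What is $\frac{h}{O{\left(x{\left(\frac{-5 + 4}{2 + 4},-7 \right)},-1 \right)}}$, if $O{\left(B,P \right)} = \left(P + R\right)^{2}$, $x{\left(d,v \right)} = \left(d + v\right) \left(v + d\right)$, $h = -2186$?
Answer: $- \frac{1093}{18} \approx -60.722$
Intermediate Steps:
$x{\left(d,v \right)} = \left(d + v\right)^{2}$ ($x{\left(d,v \right)} = \left(d + v\right) \left(d + v\right) = \left(d + v\right)^{2}$)
$O{\left(B,P \right)} = \left(-5 + P\right)^{2}$ ($O{\left(B,P \right)} = \left(P - 5\right)^{2} = \left(-5 + P\right)^{2}$)
$\frac{h}{O{\left(x{\left(\frac{-5 + 4}{2 + 4},-7 \right)},-1 \right)}} = - \frac{2186}{\left(-5 - 1\right)^{2}} = - \frac{2186}{\left(-6\right)^{2}} = - \frac{2186}{36} = \left(-2186\right) \frac{1}{36} = - \frac{1093}{18}$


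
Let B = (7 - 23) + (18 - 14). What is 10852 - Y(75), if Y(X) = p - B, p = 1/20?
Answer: 216799/20 ≈ 10840.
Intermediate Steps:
p = 1/20 ≈ 0.050000
B = -12 (B = -16 + 4 = -12)
Y(X) = 241/20 (Y(X) = 1/20 - 1*(-12) = 1/20 + 12 = 241/20)
10852 - Y(75) = 10852 - 1*241/20 = 10852 - 241/20 = 216799/20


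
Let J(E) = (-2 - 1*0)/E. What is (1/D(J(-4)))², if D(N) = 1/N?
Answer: ¼ ≈ 0.25000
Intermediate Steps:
J(E) = -2/E (J(E) = (-2 + 0)/E = -2/E)
D(N) = 1/N
(1/D(J(-4)))² = (1/(1/(-2/(-4))))² = (1/(1/(-2*(-¼))))² = (1/(1/(½)))² = (1/2)² = (½)² = ¼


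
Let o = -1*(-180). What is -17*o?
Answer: -3060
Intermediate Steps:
o = 180
-17*o = -17*180 = -3060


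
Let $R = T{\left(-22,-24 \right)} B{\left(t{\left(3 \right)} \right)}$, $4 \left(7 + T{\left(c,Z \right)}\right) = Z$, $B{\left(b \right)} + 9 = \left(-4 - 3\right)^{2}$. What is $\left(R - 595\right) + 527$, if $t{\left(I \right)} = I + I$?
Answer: $-588$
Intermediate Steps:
$t{\left(I \right)} = 2 I$
$B{\left(b \right)} = 40$ ($B{\left(b \right)} = -9 + \left(-4 - 3\right)^{2} = -9 + \left(-7\right)^{2} = -9 + 49 = 40$)
$T{\left(c,Z \right)} = -7 + \frac{Z}{4}$
$R = -520$ ($R = \left(-7 + \frac{1}{4} \left(-24\right)\right) 40 = \left(-7 - 6\right) 40 = \left(-13\right) 40 = -520$)
$\left(R - 595\right) + 527 = \left(-520 - 595\right) + 527 = -1115 + 527 = -588$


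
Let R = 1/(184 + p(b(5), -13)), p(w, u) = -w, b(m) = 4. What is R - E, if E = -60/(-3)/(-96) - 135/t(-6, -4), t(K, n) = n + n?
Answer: -2999/180 ≈ -16.661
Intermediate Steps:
t(K, n) = 2*n
E = 50/3 (E = -60/(-3)/(-96) - 135/(2*(-4)) = -60*(-⅓)*(-1/96) - 135/(-8) = 20*(-1/96) - 135*(-⅛) = -5/24 + 135/8 = 50/3 ≈ 16.667)
R = 1/180 (R = 1/(184 - 1*4) = 1/(184 - 4) = 1/180 ≈ 0.0055556)
R - E = 1/180 - 1*50/3 = 1/180 - 50/3 = -2999/180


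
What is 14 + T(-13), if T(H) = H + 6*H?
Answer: -77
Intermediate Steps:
T(H) = 7*H
14 + T(-13) = 14 + 7*(-13) = 14 - 91 = -77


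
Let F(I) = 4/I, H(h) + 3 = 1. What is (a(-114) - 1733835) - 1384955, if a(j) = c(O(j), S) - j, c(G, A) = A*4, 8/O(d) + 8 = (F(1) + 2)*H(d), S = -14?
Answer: -3118732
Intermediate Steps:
H(h) = -2 (H(h) = -3 + 1 = -2)
O(d) = -2/5 (O(d) = 8/(-8 + (4/1 + 2)*(-2)) = 8/(-8 + (4*1 + 2)*(-2)) = 8/(-8 + (4 + 2)*(-2)) = 8/(-8 + 6*(-2)) = 8/(-8 - 12) = 8/(-20) = 8*(-1/20) = -2/5)
c(G, A) = 4*A
a(j) = -56 - j (a(j) = 4*(-14) - j = -56 - j)
(a(-114) - 1733835) - 1384955 = ((-56 - 1*(-114)) - 1733835) - 1384955 = ((-56 + 114) - 1733835) - 1384955 = (58 - 1733835) - 1384955 = -1733777 - 1384955 = -3118732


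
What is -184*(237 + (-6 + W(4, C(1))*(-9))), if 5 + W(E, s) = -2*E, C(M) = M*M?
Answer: -64032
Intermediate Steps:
C(M) = M**2
W(E, s) = -5 - 2*E
-184*(237 + (-6 + W(4, C(1))*(-9))) = -184*(237 + (-6 + (-5 - 2*4)*(-9))) = -184*(237 + (-6 + (-5 - 8)*(-9))) = -184*(237 + (-6 - 13*(-9))) = -184*(237 + (-6 + 117)) = -184*(237 + 111) = -184*348 = -64032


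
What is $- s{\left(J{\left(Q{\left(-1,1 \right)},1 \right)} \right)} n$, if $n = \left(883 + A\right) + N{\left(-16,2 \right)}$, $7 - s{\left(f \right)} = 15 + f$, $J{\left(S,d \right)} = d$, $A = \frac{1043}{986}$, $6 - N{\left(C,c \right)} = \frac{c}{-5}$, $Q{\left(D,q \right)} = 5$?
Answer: $\frac{39509613}{4930} \approx 8014.1$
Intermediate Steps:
$N{\left(C,c \right)} = 6 + \frac{c}{5}$ ($N{\left(C,c \right)} = 6 - \frac{c}{-5} = 6 - c \left(- \frac{1}{5}\right) = 6 - - \frac{c}{5} = 6 + \frac{c}{5}$)
$A = \frac{1043}{986}$ ($A = 1043 \cdot \frac{1}{986} = \frac{1043}{986} \approx 1.0578$)
$s{\left(f \right)} = -8 - f$ ($s{\left(f \right)} = 7 - \left(15 + f\right) = -8 - f$)
$n = \frac{4389957}{4930}$ ($n = \left(883 + \frac{1043}{986}\right) + \left(6 + \frac{1}{5} \cdot 2\right) = \frac{871681}{986} + \left(6 + \frac{2}{5}\right) = \frac{871681}{986} + \frac{32}{5} = \frac{4389957}{4930} \approx 890.46$)
$- s{\left(J{\left(Q{\left(-1,1 \right)},1 \right)} \right)} n = - (-8 - 1) \frac{4389957}{4930} = \left(-1\right) \left(-9\right) \frac{4389957}{4930} = 9 \cdot \frac{4389957}{4930} = \frac{39509613}{4930}$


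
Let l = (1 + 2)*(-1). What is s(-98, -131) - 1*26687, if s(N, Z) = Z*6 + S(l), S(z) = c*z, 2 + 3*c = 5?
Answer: -27476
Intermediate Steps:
c = 1 (c = -⅔ + (⅓)*5 = -⅔ + 5/3 = 1)
l = -3 (l = 3*(-1) = -3)
S(z) = z (S(z) = 1*z = z)
s(N, Z) = -3 + 6*Z (s(N, Z) = Z*6 - 3 = 6*Z - 3 = -3 + 6*Z)
s(-98, -131) - 1*26687 = (-3 + 6*(-131)) - 1*26687 = (-3 - 786) - 26687 = -789 - 26687 = -27476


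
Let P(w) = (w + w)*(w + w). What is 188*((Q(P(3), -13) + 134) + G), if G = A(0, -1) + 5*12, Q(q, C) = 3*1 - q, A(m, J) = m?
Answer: 30268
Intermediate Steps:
P(w) = 4*w² (P(w) = (2*w)*(2*w) = 4*w²)
Q(q, C) = 3 - q
G = 60 (G = 0 + 5*12 = 0 + 60 = 60)
188*((Q(P(3), -13) + 134) + G) = 188*(((3 - 4*3²) + 134) + 60) = 188*(((3 - 4*9) + 134) + 60) = 188*(((3 - 1*36) + 134) + 60) = 188*(((3 - 36) + 134) + 60) = 188*((-33 + 134) + 60) = 188*(101 + 60) = 188*161 = 30268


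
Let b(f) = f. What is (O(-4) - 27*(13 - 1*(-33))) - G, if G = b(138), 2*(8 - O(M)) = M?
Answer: -1370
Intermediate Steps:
O(M) = 8 - M/2
G = 138
(O(-4) - 27*(13 - 1*(-33))) - G = ((8 - 1/2*(-4)) - 27*(13 - 1*(-33))) - 1*138 = ((8 + 2) - 27*(13 + 33)) - 138 = (10 - 27*46) - 138 = (10 - 1242) - 138 = -1232 - 138 = -1370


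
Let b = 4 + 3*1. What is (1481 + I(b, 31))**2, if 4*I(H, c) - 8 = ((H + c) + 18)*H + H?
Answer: 40081561/16 ≈ 2.5051e+6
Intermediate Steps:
b = 7 (b = 4 + 3 = 7)
I(H, c) = 2 + H/4 + H*(18 + H + c)/4 (I(H, c) = 2 + (((H + c) + 18)*H + H)/4 = 2 + ((18 + H + c)*H + H)/4 = 2 + (H*(18 + H + c) + H)/4 = 2 + (H + H*(18 + H + c))/4 = 2 + (H/4 + H*(18 + H + c)/4) = 2 + H/4 + H*(18 + H + c)/4)
(1481 + I(b, 31))**2 = (1481 + (2 + (1/4)*7**2 + (19/4)*7 + (1/4)*7*31))**2 = (1481 + (2 + (1/4)*49 + 133/4 + 217/4))**2 = (1481 + (2 + 49/4 + 133/4 + 217/4))**2 = (1481 + 407/4)**2 = (6331/4)**2 = 40081561/16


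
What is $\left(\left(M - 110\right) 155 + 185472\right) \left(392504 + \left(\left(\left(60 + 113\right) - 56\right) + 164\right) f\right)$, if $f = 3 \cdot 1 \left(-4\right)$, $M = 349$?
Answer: $86588485244$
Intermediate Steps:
$f = -12$ ($f = 3 \left(-4\right) = -12$)
$\left(\left(M - 110\right) 155 + 185472\right) \left(392504 + \left(\left(\left(60 + 113\right) - 56\right) + 164\right) f\right) = \left(\left(349 - 110\right) 155 + 185472\right) \left(392504 + \left(\left(\left(60 + 113\right) - 56\right) + 164\right) \left(-12\right)\right) = \left(239 \cdot 155 + 185472\right) \left(392504 + \left(\left(173 - 56\right) + 164\right) \left(-12\right)\right) = \left(37045 + 185472\right) \left(392504 + \left(117 + 164\right) \left(-12\right)\right) = 222517 \left(392504 + 281 \left(-12\right)\right) = 222517 \left(392504 - 3372\right) = 222517 \cdot 389132 = 86588485244$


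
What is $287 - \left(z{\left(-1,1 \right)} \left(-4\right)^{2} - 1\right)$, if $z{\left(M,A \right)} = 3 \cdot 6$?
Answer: $0$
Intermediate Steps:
$z{\left(M,A \right)} = 18$
$287 - \left(z{\left(-1,1 \right)} \left(-4\right)^{2} - 1\right) = 287 - \left(18 \left(-4\right)^{2} - 1\right) = 287 - \left(18 \cdot 16 - 1\right) = 287 - \left(288 - 1\right) = 287 - 287 = 0$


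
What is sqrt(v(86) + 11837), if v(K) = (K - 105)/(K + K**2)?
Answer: sqrt(662638953030)/7482 ≈ 108.80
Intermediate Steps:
v(K) = (-105 + K)/(K + K**2)
sqrt(v(86) + 11837) = sqrt((-105 + 86)/(86*(1 + 86)) + 11837) = sqrt((1/86)*(-19)/87 + 11837) = sqrt((1/86)*(1/87)*(-19) + 11837) = sqrt(-19/7482 + 11837) = sqrt(88564415/7482) = sqrt(662638953030)/7482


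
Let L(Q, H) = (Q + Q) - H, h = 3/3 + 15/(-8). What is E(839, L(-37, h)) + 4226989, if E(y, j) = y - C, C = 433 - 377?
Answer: 4227772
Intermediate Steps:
h = -7/8 (h = 3*(⅓) + 15*(-⅛) = 1 - 15/8 = -7/8 ≈ -0.87500)
C = 56
L(Q, H) = -H + 2*Q (L(Q, H) = 2*Q - H = -H + 2*Q)
E(y, j) = -56 + y (E(y, j) = y - 1*56 = y - 56 = -56 + y)
E(839, L(-37, h)) + 4226989 = (-56 + 839) + 4226989 = 783 + 4226989 = 4227772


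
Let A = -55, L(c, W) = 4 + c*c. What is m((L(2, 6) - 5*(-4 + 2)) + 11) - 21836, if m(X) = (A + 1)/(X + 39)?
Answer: -742451/34 ≈ -21837.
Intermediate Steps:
L(c, W) = 4 + c²
m(X) = -54/(39 + X) (m(X) = (-55 + 1)/(X + 39) = -54/(39 + X))
m((L(2, 6) - 5*(-4 + 2)) + 11) - 21836 = -54/(39 + (((4 + 2²) - 5*(-4 + 2)) + 11)) - 21836 = -54/(39 + (((4 + 4) - 5*(-2)) + 11)) - 21836 = -54/(39 + ((8 + 10) + 11)) - 21836 = -54/(39 + (18 + 11)) - 21836 = -54/(39 + 29) - 21836 = -54/68 - 21836 = -54*1/68 - 21836 = -27/34 - 21836 = -742451/34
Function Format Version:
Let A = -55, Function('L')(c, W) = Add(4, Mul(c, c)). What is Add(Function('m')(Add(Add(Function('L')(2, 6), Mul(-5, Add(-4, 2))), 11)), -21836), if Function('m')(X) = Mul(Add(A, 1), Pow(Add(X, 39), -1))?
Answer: Rational(-742451, 34) ≈ -21837.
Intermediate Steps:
Function('L')(c, W) = Add(4, Pow(c, 2))
Function('m')(X) = Mul(-54, Pow(Add(39, X), -1)) (Function('m')(X) = Mul(Add(-55, 1), Pow(Add(X, 39), -1)) = Mul(-54, Pow(Add(39, X), -1)))
Add(Function('m')(Add(Add(Function('L')(2, 6), Mul(-5, Add(-4, 2))), 11)), -21836) = Add(Mul(-54, Pow(Add(39, Add(Add(Add(4, Pow(2, 2)), Mul(-5, Add(-4, 2))), 11)), -1)), -21836) = Add(Mul(-54, Pow(Add(39, Add(Add(Add(4, 4), Mul(-5, -2)), 11)), -1)), -21836) = Add(Mul(-54, Pow(Add(39, Add(Add(8, 10), 11)), -1)), -21836) = Add(Mul(-54, Pow(Add(39, Add(18, 11)), -1)), -21836) = Add(Mul(-54, Pow(Add(39, 29), -1)), -21836) = Add(Mul(-54, Pow(68, -1)), -21836) = Add(Mul(-54, Rational(1, 68)), -21836) = Add(Rational(-27, 34), -21836) = Rational(-742451, 34)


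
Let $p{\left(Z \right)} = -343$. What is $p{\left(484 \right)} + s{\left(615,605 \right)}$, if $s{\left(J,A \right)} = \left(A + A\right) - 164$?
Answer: $703$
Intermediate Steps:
$s{\left(J,A \right)} = -164 + 2 A$ ($s{\left(J,A \right)} = 2 A - 164 = -164 + 2 A$)
$p{\left(484 \right)} + s{\left(615,605 \right)} = -343 + \left(-164 + 2 \cdot 605\right) = -343 + \left(-164 + 1210\right) = -343 + 1046 = 703$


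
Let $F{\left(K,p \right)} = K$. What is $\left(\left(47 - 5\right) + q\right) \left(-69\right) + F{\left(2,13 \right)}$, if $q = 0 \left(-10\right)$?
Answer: $-2896$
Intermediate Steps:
$q = 0$
$\left(\left(47 - 5\right) + q\right) \left(-69\right) + F{\left(2,13 \right)} = \left(\left(47 - 5\right) + 0\right) \left(-69\right) + 2 = \left(42 + 0\right) \left(-69\right) + 2 = 42 \left(-69\right) + 2 = -2898 + 2 = -2896$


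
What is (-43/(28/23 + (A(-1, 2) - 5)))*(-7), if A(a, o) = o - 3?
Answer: -6923/110 ≈ -62.936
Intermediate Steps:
A(a, o) = -3 + o
(-43/(28/23 + (A(-1, 2) - 5)))*(-7) = (-43/(28/23 + ((-3 + 2) - 5)))*(-7) = (-43/(28*(1/23) + (-1 - 5)))*(-7) = (-43/(28/23 - 6))*(-7) = (-43/(-110/23))*(-7) = -23/110*(-43)*(-7) = (989/110)*(-7) = -6923/110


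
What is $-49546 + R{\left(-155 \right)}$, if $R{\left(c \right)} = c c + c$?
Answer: $-25676$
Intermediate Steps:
$R{\left(c \right)} = c + c^{2}$ ($R{\left(c \right)} = c^{2} + c = c + c^{2}$)
$-49546 + R{\left(-155 \right)} = -49546 - 155 \left(1 - 155\right) = -49546 - -23870 = -49546 + 23870 = -25676$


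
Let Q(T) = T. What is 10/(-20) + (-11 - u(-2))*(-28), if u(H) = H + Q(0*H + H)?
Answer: 391/2 ≈ 195.50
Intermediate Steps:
u(H) = 2*H (u(H) = H + (0*H + H) = H + (0 + H) = H + H = 2*H)
10/(-20) + (-11 - u(-2))*(-28) = 10/(-20) + (-11 - 2*(-2))*(-28) = 10*(-1/20) + (-11 - 1*(-4))*(-28) = -½ + (-11 + 4)*(-28) = -½ - 7*(-28) = -½ + 196 = 391/2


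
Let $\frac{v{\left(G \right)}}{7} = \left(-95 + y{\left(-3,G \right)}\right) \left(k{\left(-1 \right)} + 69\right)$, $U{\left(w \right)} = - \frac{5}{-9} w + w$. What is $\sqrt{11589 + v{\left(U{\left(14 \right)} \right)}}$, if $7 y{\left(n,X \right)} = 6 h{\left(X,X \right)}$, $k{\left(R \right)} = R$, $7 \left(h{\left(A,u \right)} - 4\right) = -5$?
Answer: $\frac{i \sqrt{1582231}}{7} \approx 179.7 i$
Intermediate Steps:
$h{\left(A,u \right)} = \frac{23}{7}$ ($h{\left(A,u \right)} = 4 + \frac{1}{7} \left(-5\right) = 4 - \frac{5}{7} = \frac{23}{7}$)
$y{\left(n,X \right)} = \frac{138}{49}$ ($y{\left(n,X \right)} = \frac{6 \cdot \frac{23}{7}}{7} = \frac{1}{7} \cdot \frac{138}{7} = \frac{138}{49}$)
$U{\left(w \right)} = \frac{14 w}{9}$ ($U{\left(w \right)} = \left(-5\right) \left(- \frac{1}{9}\right) w + w = \frac{5 w}{9} + w = \frac{14 w}{9}$)
$v{\left(G \right)} = - \frac{307156}{7}$ ($v{\left(G \right)} = 7 \left(-95 + \frac{138}{49}\right) \left(-1 + 69\right) = 7 \left(\left(- \frac{4517}{49}\right) 68\right) = 7 \left(- \frac{307156}{49}\right) = - \frac{307156}{7}$)
$\sqrt{11589 + v{\left(U{\left(14 \right)} \right)}} = \sqrt{11589 - \frac{307156}{7}} = \sqrt{- \frac{226033}{7}} = \frac{i \sqrt{1582231}}{7}$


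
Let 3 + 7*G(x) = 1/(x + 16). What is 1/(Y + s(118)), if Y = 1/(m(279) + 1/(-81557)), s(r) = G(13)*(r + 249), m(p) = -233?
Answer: -3857564746/599782361555 ≈ -0.0064316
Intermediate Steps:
G(x) = -3/7 + 1/(7*(16 + x)) (G(x) = -3/7 + 1/(7*(x + 16)) = -3/7 + 1/(7*(16 + x)))
s(r) = -21414/203 - 86*r/203 (s(r) = ((-47 - 3*13)/(7*(16 + 13)))*(r + 249) = ((⅐)*(-47 - 39)/29)*(249 + r) = ((⅐)*(1/29)*(-86))*(249 + r) = -86*(249 + r)/203 = -21414/203 - 86*r/203)
Y = -81557/19002782 (Y = 1/(-233 + 1/(-81557)) = 1/(-233 - 1/81557) = 1/(-19002782/81557) = -81557/19002782 ≈ -0.0042918)
1/(Y + s(118)) = 1/(-81557/19002782 + (-21414/203 - 86/203*118)) = 1/(-81557/19002782 + (-21414/203 - 10148/203)) = 1/(-81557/19002782 - 31562/203) = 1/(-599782361555/3857564746) = -3857564746/599782361555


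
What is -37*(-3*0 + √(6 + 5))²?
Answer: -407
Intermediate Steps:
-37*(-3*0 + √(6 + 5))² = -37*(0 + √11)² = -37*(√11)² = -37*11 = -407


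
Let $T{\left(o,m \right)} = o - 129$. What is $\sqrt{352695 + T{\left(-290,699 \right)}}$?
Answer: $2 \sqrt{88069} \approx 593.53$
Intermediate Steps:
$T{\left(o,m \right)} = -129 + o$ ($T{\left(o,m \right)} = o - 129 = -129 + o$)
$\sqrt{352695 + T{\left(-290,699 \right)}} = \sqrt{352695 - 419} = \sqrt{352276} = 2 \sqrt{88069}$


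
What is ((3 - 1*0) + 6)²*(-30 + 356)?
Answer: 26406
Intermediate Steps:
((3 - 1*0) + 6)²*(-30 + 356) = ((3 + 0) + 6)²*326 = (3 + 6)²*326 = 9²*326 = 81*326 = 26406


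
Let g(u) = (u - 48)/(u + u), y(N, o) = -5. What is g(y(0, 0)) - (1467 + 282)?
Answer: -17437/10 ≈ -1743.7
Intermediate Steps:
g(u) = (-48 + u)/(2*u) (g(u) = (-48 + u)/((2*u)) = (-48 + u)*(1/(2*u)) = (-48 + u)/(2*u))
g(y(0, 0)) - (1467 + 282) = (½)*(-48 - 5)/(-5) - (1467 + 282) = (½)*(-⅕)*(-53) - 1*1749 = 53/10 - 1749 = -17437/10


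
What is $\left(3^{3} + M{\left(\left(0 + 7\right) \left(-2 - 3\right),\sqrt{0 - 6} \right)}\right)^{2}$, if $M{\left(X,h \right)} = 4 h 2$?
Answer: $345 + 432 i \sqrt{6} \approx 345.0 + 1058.2 i$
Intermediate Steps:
$M{\left(X,h \right)} = 8 h$
$\left(3^{3} + M{\left(\left(0 + 7\right) \left(-2 - 3\right),\sqrt{0 - 6} \right)}\right)^{2} = \left(3^{3} + 8 \sqrt{0 - 6}\right)^{2} = \left(27 + 8 \sqrt{-6}\right)^{2} = \left(27 + 8 i \sqrt{6}\right)^{2}$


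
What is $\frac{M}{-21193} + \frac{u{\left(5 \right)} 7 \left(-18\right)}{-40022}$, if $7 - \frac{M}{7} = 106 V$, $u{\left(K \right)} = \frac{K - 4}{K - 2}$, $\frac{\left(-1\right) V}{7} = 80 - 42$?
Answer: $- \frac{3950146578}{424093123} \approx -9.3143$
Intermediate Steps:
$V = -266$ ($V = - 7 \left(80 - 42\right) = \left(-7\right) 38 = -266$)
$u{\left(K \right)} = \frac{-4 + K}{-2 + K}$
$M = 197421$ ($M = 49 - 7 \cdot 106 \left(-266\right) = 49 - -197372 = 49 + 197372 = 197421$)
$\frac{M}{-21193} + \frac{u{\left(5 \right)} 7 \left(-18\right)}{-40022} = \frac{197421}{-21193} + \frac{\frac{-4 + 5}{-2 + 5} \cdot 7 \left(-18\right)}{-40022} = 197421 \left(- \frac{1}{21193}\right) + \frac{1}{3} \cdot 1 \cdot 7 \left(-18\right) \left(- \frac{1}{40022}\right) = - \frac{197421}{21193} + \frac{1}{3} \cdot 1 \cdot 7 \left(-18\right) \left(- \frac{1}{40022}\right) = - \frac{197421}{21193} + \frac{1}{3} \cdot 7 \left(-18\right) \left(- \frac{1}{40022}\right) = - \frac{197421}{21193} + \frac{7}{3} \left(-18\right) \left(- \frac{1}{40022}\right) = - \frac{197421}{21193} - - \frac{21}{20011} = - \frac{197421}{21193} + \frac{21}{20011} = - \frac{3950146578}{424093123}$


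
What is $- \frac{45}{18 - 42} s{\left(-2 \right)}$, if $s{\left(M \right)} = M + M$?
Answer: $- \frac{15}{2} \approx -7.5$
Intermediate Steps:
$s{\left(M \right)} = 2 M$
$- \frac{45}{18 - 42} s{\left(-2 \right)} = - \frac{45}{18 - 42} \cdot 2 \left(-2\right) = - \frac{45}{-24} \left(-4\right) = \left(-45\right) \left(- \frac{1}{24}\right) \left(-4\right) = \frac{15}{8} \left(-4\right) = - \frac{15}{2}$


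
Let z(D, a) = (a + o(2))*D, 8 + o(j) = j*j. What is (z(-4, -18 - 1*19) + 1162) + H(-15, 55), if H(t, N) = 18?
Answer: 1344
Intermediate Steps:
o(j) = -8 + j**2 (o(j) = -8 + j*j = -8 + j**2)
z(D, a) = D*(-4 + a) (z(D, a) = (a + (-8 + 2**2))*D = (a + (-8 + 4))*D = (a - 4)*D = (-4 + a)*D = D*(-4 + a))
(z(-4, -18 - 1*19) + 1162) + H(-15, 55) = (-4*(-4 + (-18 - 1*19)) + 1162) + 18 = (-4*(-4 + (-18 - 19)) + 1162) + 18 = (-4*(-4 - 37) + 1162) + 18 = (-4*(-41) + 1162) + 18 = (164 + 1162) + 18 = 1326 + 18 = 1344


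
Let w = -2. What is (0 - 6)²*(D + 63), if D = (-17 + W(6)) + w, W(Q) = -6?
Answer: 1368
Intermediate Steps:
D = -25 (D = (-17 - 6) - 2 = -23 - 2 = -25)
(0 - 6)²*(D + 63) = (0 - 6)²*(-25 + 63) = (-6)²*38 = 36*38 = 1368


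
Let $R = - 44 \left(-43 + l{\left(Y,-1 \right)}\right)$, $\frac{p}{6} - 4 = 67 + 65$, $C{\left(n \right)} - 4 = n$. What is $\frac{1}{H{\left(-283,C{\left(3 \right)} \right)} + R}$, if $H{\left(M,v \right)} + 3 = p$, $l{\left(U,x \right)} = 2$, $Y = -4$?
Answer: $\frac{1}{2617} \approx 0.00038212$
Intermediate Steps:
$C{\left(n \right)} = 4 + n$
$p = 816$ ($p = 24 + 6 \left(67 + 65\right) = 24 + 6 \cdot 132 = 24 + 792 = 816$)
$R = 1804$ ($R = - 44 \left(-43 + 2\right) = \left(-44\right) \left(-41\right) = 1804$)
$H{\left(M,v \right)} = 813$ ($H{\left(M,v \right)} = -3 + 816 = 813$)
$\frac{1}{H{\left(-283,C{\left(3 \right)} \right)} + R} = \frac{1}{813 + 1804} = \frac{1}{2617}$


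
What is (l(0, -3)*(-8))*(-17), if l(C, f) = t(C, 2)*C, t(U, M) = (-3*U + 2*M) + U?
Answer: 0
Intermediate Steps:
t(U, M) = -2*U + 2*M
l(C, f) = C*(4 - 2*C) (l(C, f) = (-2*C + 2*2)*C = (-2*C + 4)*C = (4 - 2*C)*C = C*(4 - 2*C))
(l(0, -3)*(-8))*(-17) = ((2*0*(2 - 1*0))*(-8))*(-17) = ((2*0*(2 + 0))*(-8))*(-17) = ((2*0*2)*(-8))*(-17) = (0*(-8))*(-17) = 0*(-17) = 0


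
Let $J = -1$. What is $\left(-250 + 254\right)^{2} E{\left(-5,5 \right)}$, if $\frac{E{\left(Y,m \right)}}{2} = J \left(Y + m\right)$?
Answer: $0$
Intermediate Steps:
$E{\left(Y,m \right)} = - 2 Y - 2 m$ ($E{\left(Y,m \right)} = 2 \left(- (Y + m)\right) = 2 \left(- Y - m\right) = - 2 Y - 2 m$)
$\left(-250 + 254\right)^{2} E{\left(-5,5 \right)} = \left(-250 + 254\right)^{2} \left(\left(-2\right) \left(-5\right) - 10\right) = 4^{2} \left(10 - 10\right) = 16 \cdot 0 = 0$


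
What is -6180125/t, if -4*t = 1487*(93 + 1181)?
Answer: 252250/19331 ≈ 13.049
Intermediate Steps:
t = -947219/2 (t = -1487*(93 + 1181)/4 = -1487*1274/4 = -1/4*1894438 = -947219/2 ≈ -4.7361e+5)
-6180125/t = -6180125/(-947219/2) = -6180125*(-2/947219) = 252250/19331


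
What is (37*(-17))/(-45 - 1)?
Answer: 629/46 ≈ 13.674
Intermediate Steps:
(37*(-17))/(-45 - 1) = -629/(-46) = -629*(-1/46) = 629/46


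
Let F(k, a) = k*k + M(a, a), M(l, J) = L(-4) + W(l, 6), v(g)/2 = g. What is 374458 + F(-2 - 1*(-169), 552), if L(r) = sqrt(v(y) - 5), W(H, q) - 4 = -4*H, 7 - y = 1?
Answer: 400143 + sqrt(7) ≈ 4.0015e+5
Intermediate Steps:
y = 6 (y = 7 - 1*1 = 7 - 1 = 6)
v(g) = 2*g
W(H, q) = 4 - 4*H
L(r) = sqrt(7) (L(r) = sqrt(2*6 - 5) = sqrt(12 - 5) = sqrt(7))
M(l, J) = 4 + sqrt(7) - 4*l (M(l, J) = sqrt(7) + (4 - 4*l) = 4 + sqrt(7) - 4*l)
F(k, a) = 4 + sqrt(7) + k**2 - 4*a (F(k, a) = k*k + (4 + sqrt(7) - 4*a) = k**2 + (4 + sqrt(7) - 4*a) = 4 + sqrt(7) + k**2 - 4*a)
374458 + F(-2 - 1*(-169), 552) = 374458 + (4 + sqrt(7) + (-2 - 1*(-169))**2 - 4*552) = 374458 + (4 + sqrt(7) + (-2 + 169)**2 - 2208) = 374458 + (4 + sqrt(7) + 167**2 - 2208) = 374458 + (4 + sqrt(7) + 27889 - 2208) = 374458 + (25685 + sqrt(7)) = 400143 + sqrt(7)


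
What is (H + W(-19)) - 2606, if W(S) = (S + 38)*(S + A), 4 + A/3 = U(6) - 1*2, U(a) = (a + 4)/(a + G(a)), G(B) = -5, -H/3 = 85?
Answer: -2994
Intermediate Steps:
H = -255 (H = -3*85 = -255)
U(a) = (4 + a)/(-5 + a) (U(a) = (a + 4)/(a - 5) = (4 + a)/(-5 + a))
A = 12 (A = -12 + 3*((4 + 6)/(-5 + 6) - 1*2) = -12 + 3*(10/1 - 2) = -12 + 3*(1*10 - 2) = -12 + 3*(10 - 2) = -12 + 3*8 = -12 + 24 = 12)
W(S) = (12 + S)*(38 + S) (W(S) = (S + 38)*(S + 12) = (38 + S)*(12 + S) = (12 + S)*(38 + S))
(H + W(-19)) - 2606 = (-255 + (456 + (-19)² + 50*(-19))) - 2606 = (-255 + (456 + 361 - 950)) - 2606 = (-255 - 133) - 2606 = -388 - 2606 = -2994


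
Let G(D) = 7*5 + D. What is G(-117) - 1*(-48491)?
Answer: 48409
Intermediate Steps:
G(D) = 35 + D
G(-117) - 1*(-48491) = (35 - 117) - 1*(-48491) = -82 + 48491 = 48409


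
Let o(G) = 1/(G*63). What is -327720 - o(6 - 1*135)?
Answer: -2663380439/8127 ≈ -3.2772e+5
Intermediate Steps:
o(G) = 1/(63*G)
-327720 - o(6 - 1*135) = -327720 - 1/(63*(6 - 1*135)) = -327720 - 1/(63*(6 - 135)) = -327720 - 1/(63*(-129)) = -327720 - (-1)/(63*129) = -327720 - 1*(-1/8127) = -327720 + 1/8127 = -2663380439/8127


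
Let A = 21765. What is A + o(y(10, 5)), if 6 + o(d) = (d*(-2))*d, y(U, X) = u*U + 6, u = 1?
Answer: 21247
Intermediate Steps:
y(U, X) = 6 + U (y(U, X) = 1*U + 6 = U + 6 = 6 + U)
o(d) = -6 - 2*d**2 (o(d) = -6 + (d*(-2))*d = -6 + (-2*d)*d = -6 - 2*d**2)
A + o(y(10, 5)) = 21765 + (-6 - 2*(6 + 10)**2) = 21765 + (-6 - 2*16**2) = 21765 + (-6 - 2*256) = 21765 + (-6 - 512) = 21765 - 518 = 21247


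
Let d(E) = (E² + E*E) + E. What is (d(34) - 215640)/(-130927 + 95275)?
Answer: 35549/5942 ≈ 5.9827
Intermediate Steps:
d(E) = E + 2*E² (d(E) = (E² + E²) + E = 2*E² + E = E + 2*E²)
(d(34) - 215640)/(-130927 + 95275) = (34*(1 + 2*34) - 215640)/(-130927 + 95275) = (34*(1 + 68) - 215640)/(-35652) = (34*69 - 215640)*(-1/35652) = (2346 - 215640)*(-1/35652) = -213294*(-1/35652) = 35549/5942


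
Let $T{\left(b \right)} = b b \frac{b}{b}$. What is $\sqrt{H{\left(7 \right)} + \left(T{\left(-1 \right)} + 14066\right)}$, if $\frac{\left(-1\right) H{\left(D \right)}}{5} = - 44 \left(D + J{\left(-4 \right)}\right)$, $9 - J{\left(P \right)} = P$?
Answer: $\sqrt{18467} \approx 135.89$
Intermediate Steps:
$J{\left(P \right)} = 9 - P$
$H{\left(D \right)} = 2860 + 220 D$ ($H{\left(D \right)} = - 5 \left(- 44 \left(D + \left(9 - -4\right)\right)\right) = - 5 \left(- 44 \left(D + \left(9 + 4\right)\right)\right) = - 5 \left(- 44 \left(D + 13\right)\right) = - 5 \left(- 44 \left(13 + D\right)\right) = - 5 \left(-572 - 44 D\right) = 2860 + 220 D$)
$T{\left(b \right)} = b^{2}$ ($T{\left(b \right)} = b^{2} \cdot 1 = b^{2}$)
$\sqrt{H{\left(7 \right)} + \left(T{\left(-1 \right)} + 14066\right)} = \sqrt{\left(2860 + 220 \cdot 7\right) + \left(\left(-1\right)^{2} + 14066\right)} = \sqrt{\left(2860 + 1540\right) + \left(1 + 14066\right)} = \sqrt{4400 + 14067} = \sqrt{18467}$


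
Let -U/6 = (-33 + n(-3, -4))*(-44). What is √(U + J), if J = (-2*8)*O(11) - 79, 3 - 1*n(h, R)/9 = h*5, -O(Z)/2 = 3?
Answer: √34073 ≈ 184.59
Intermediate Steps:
O(Z) = -6 (O(Z) = -2*3 = -6)
n(h, R) = 27 - 45*h (n(h, R) = 27 - 9*h*5 = 27 - 45*h)
J = 17 (J = -2*8*(-6) - 79 = -16*(-6) - 79 = 96 - 79 = 17)
U = 34056 (U = -6*(-33 + (27 - 45*(-3)))*(-44) = -6*(-33 + (27 + 135))*(-44) = -6*(-33 + 162)*(-44) = -774*(-44) = -6*(-5676) = 34056)
√(U + J) = √(34056 + 17) = √34073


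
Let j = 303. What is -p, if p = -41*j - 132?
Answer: 12555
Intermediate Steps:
p = -12555 (p = -41*303 - 132 = -12423 - 132 = -12555)
-p = -1*(-12555) = 12555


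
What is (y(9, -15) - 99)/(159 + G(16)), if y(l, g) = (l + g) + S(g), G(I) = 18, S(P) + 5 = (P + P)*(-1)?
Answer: -80/177 ≈ -0.45198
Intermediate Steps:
S(P) = -5 - 2*P (S(P) = -5 + (P + P)*(-1) = -5 + (2*P)*(-1) = -5 - 2*P)
y(l, g) = -5 + l - g (y(l, g) = (l + g) + (-5 - 2*g) = (g + l) + (-5 - 2*g) = -5 + l - g)
(y(9, -15) - 99)/(159 + G(16)) = ((-5 + 9 - 1*(-15)) - 99)/(159 + 18) = ((-5 + 9 + 15) - 99)/177 = (19 - 99)*(1/177) = -80*1/177 = -80/177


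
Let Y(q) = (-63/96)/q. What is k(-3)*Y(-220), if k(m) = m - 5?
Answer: -21/880 ≈ -0.023864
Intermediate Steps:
k(m) = -5 + m
Y(q) = -21/(32*q) (Y(q) = (-63*1/96)/q = -21/(32*q))
k(-3)*Y(-220) = (-5 - 3)*(-21/32/(-220)) = -(-21)*(-1)/(4*220) = -8*21/7040 = -21/880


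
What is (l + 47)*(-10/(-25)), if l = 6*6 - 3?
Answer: 32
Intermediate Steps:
l = 33 (l = 36 - 3 = 33)
(l + 47)*(-10/(-25)) = (33 + 47)*(-10/(-25)) = 80*(-10*(-1/25)) = 80*(⅖) = 32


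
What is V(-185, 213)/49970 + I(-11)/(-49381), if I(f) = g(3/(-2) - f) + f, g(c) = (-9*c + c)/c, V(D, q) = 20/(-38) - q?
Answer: -9594713/2467568570 ≈ -0.0038883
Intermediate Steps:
V(D, q) = -10/19 - q (V(D, q) = 20*(-1/38) - q = -10/19 - q)
g(c) = -8 (g(c) = (-8*c)/c = -8)
I(f) = -8 + f
V(-185, 213)/49970 + I(-11)/(-49381) = (-10/19 - 1*213)/49970 + (-8 - 11)/(-49381) = (-10/19 - 213)*(1/49970) - 19*(-1/49381) = -4057/19*1/49970 + 1/2599 = -4057/949430 + 1/2599 = -9594713/2467568570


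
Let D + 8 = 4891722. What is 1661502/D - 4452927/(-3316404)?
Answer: 4548776204281/2703816646076 ≈ 1.6824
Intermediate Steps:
D = 4891714 (D = -8 + 4891722 = 4891714)
1661502/D - 4452927/(-3316404) = 1661502/4891714 - 4452927/(-3316404) = 1661502*(1/4891714) - 4452927*(-1/3316404) = 830751/2445857 + 1484309/1105468 = 4548776204281/2703816646076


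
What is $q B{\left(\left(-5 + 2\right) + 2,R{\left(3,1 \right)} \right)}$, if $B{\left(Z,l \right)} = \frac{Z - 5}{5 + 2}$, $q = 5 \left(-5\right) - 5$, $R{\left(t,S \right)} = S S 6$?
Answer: $\frac{180}{7} \approx 25.714$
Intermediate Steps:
$R{\left(t,S \right)} = 6 S^{2}$ ($R{\left(t,S \right)} = S^{2} \cdot 6 = 6 S^{2}$)
$q = -30$ ($q = -25 - 5 = -30$)
$B{\left(Z,l \right)} = - \frac{5}{7} + \frac{Z}{7}$ ($B{\left(Z,l \right)} = \frac{-5 + Z}{7} = \left(-5 + Z\right) \frac{1}{7} = - \frac{5}{7} + \frac{Z}{7}$)
$q B{\left(\left(-5 + 2\right) + 2,R{\left(3,1 \right)} \right)} = - 30 \left(- \frac{5}{7} + \frac{\left(-5 + 2\right) + 2}{7}\right) = - 30 \left(- \frac{5}{7} + \frac{-3 + 2}{7}\right) = - 30 \left(- \frac{5}{7} + \frac{1}{7} \left(-1\right)\right) = - 30 \left(- \frac{5}{7} - \frac{1}{7}\right) = \left(-30\right) \left(- \frac{6}{7}\right) = \frac{180}{7}$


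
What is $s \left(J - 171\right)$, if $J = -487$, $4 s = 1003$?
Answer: $- \frac{329987}{2} \approx -1.6499 \cdot 10^{5}$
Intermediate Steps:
$s = \frac{1003}{4}$ ($s = \frac{1}{4} \cdot 1003 = \frac{1003}{4} \approx 250.75$)
$s \left(J - 171\right) = \frac{1003 \left(-487 - 171\right)}{4} = \frac{1003}{4} \left(-658\right) = - \frac{329987}{2}$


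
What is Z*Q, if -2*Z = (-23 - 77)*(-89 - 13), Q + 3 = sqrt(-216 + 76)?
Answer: 15300 - 10200*I*sqrt(35) ≈ 15300.0 - 60344.0*I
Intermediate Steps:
Q = -3 + 2*I*sqrt(35) (Q = -3 + sqrt(-216 + 76) = -3 + sqrt(-140) = -3 + 2*I*sqrt(35) ≈ -3.0 + 11.832*I)
Z = -5100 (Z = -(-23 - 77)*(-89 - 13)/2 = -(-50)*(-102) = -1/2*10200 = -5100)
Z*Q = -5100*(-3 + 2*I*sqrt(35)) = 15300 - 10200*I*sqrt(35)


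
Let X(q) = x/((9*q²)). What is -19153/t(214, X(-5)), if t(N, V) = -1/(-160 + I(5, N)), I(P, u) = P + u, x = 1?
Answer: 1130027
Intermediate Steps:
X(q) = 1/(9*q²)
t(N, V) = -1/(-155 + N) (t(N, V) = -1/(-160 + (5 + N)) = -1/(-155 + N))
-19153/t(214, X(-5)) = -19153/((-1/(-155 + 214))) = -19153/((-1/59)) = -19153/((-1*1/59)) = -19153/(-1/59) = -19153*(-59) = 1130027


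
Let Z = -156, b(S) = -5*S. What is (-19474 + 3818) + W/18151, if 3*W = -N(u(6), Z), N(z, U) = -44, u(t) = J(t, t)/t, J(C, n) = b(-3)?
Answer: -852516124/54453 ≈ -15656.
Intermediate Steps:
J(C, n) = 15 (J(C, n) = -5*(-3) = 15)
u(t) = 15/t
W = 44/3 (W = (-1*(-44))/3 = (⅓)*44 = 44/3 ≈ 14.667)
(-19474 + 3818) + W/18151 = (-19474 + 3818) + (44/3)/18151 = -15656 + (44/3)*(1/18151) = -15656 + 44/54453 = -852516124/54453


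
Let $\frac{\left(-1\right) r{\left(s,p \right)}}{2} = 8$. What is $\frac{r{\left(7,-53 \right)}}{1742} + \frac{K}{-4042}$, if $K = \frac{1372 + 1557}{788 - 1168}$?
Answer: $- \frac{9736521}{1337821160} \approx -0.0072779$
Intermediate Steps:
$r{\left(s,p \right)} = -16$ ($r{\left(s,p \right)} = \left(-2\right) 8 = -16$)
$K = - \frac{2929}{380}$ ($K = \frac{2929}{-380} = 2929 \left(- \frac{1}{380}\right) = - \frac{2929}{380} \approx -7.7079$)
$\frac{r{\left(7,-53 \right)}}{1742} + \frac{K}{-4042} = - \frac{16}{1742} - \frac{2929}{380 \left(-4042\right)} = \left(-16\right) \frac{1}{1742} - - \frac{2929}{1535960} = - \frac{8}{871} + \frac{2929}{1535960} = - \frac{9736521}{1337821160}$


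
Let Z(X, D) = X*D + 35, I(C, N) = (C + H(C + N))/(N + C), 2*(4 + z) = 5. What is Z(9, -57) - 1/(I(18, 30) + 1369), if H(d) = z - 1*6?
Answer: -20943602/43815 ≈ -478.00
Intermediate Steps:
z = -3/2 (z = -4 + (½)*5 = -4 + 5/2 = -3/2 ≈ -1.5000)
H(d) = -15/2 (H(d) = -3/2 - 1*6 = -3/2 - 6 = -15/2)
I(C, N) = (-15/2 + C)/(C + N) (I(C, N) = (C - 15/2)/(N + C) = (-15/2 + C)/(C + N))
Z(X, D) = 35 + D*X (Z(X, D) = D*X + 35 = 35 + D*X)
Z(9, -57) - 1/(I(18, 30) + 1369) = (35 - 57*9) - 1/((-15/2 + 18)/(18 + 30) + 1369) = (35 - 513) - 1/((21/2)/48 + 1369) = -478 - 1/((1/48)*(21/2) + 1369) = -478 - 1/(7/32 + 1369) = -478 - 1/43815/32 = -478 - 1*32/43815 = -478 - 32/43815 = -20943602/43815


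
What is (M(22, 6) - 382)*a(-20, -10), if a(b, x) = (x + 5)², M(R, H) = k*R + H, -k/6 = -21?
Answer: 59900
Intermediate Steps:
k = 126 (k = -6*(-21) = 126)
M(R, H) = H + 126*R (M(R, H) = 126*R + H = H + 126*R)
a(b, x) = (5 + x)²
(M(22, 6) - 382)*a(-20, -10) = ((6 + 126*22) - 382)*(5 - 10)² = ((6 + 2772) - 382)*(-5)² = (2778 - 382)*25 = 2396*25 = 59900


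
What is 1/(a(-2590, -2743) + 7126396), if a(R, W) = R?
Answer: 1/7123806 ≈ 1.4037e-7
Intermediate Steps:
1/(a(-2590, -2743) + 7126396) = 1/(-2590 + 7126396) = 1/7123806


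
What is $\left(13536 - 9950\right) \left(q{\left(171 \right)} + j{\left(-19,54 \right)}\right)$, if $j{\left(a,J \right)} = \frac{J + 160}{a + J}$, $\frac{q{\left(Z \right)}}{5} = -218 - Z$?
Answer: $- \frac{243349546}{35} \approx -6.9528 \cdot 10^{6}$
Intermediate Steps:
$q{\left(Z \right)} = -1090 - 5 Z$ ($q{\left(Z \right)} = 5 \left(-218 - Z\right) = -1090 - 5 Z$)
$j{\left(a,J \right)} = \frac{160 + J}{J + a}$
$\left(13536 - 9950\right) \left(q{\left(171 \right)} + j{\left(-19,54 \right)}\right) = \left(13536 - 9950\right) \left(\left(-1090 - 855\right) + \frac{160 + 54}{54 - 19}\right) = 3586 \left(\left(-1090 - 855\right) + \frac{1}{35} \cdot 214\right) = 3586 \left(-1945 + \frac{1}{35} \cdot 214\right) = 3586 \left(-1945 + \frac{214}{35}\right) = 3586 \left(- \frac{67861}{35}\right) = - \frac{243349546}{35}$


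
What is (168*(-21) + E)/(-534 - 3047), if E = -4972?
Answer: 8500/3581 ≈ 2.3736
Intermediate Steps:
(168*(-21) + E)/(-534 - 3047) = (168*(-21) - 4972)/(-534 - 3047) = (-3528 - 4972)/(-3581) = -8500*(-1/3581) = 8500/3581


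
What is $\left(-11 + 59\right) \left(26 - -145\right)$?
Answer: $8208$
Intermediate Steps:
$\left(-11 + 59\right) \left(26 - -145\right) = 48 \left(26 + 145\right) = 48 \cdot 171 = 8208$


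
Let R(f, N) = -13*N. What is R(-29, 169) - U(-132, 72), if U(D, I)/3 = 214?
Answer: -2839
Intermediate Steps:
U(D, I) = 642 (U(D, I) = 3*214 = 642)
R(-29, 169) - U(-132, 72) = -13*169 - 1*642 = -2197 - 642 = -2839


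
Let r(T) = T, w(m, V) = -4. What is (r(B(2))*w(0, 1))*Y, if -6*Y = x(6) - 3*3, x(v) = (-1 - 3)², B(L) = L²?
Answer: 56/3 ≈ 18.667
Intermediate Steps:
x(v) = 16 (x(v) = (-4)² = 16)
Y = -7/6 (Y = -(16 - 3*3)/6 = -(16 - 1*9)/6 = -(16 - 9)/6 = -⅙*7 = -7/6 ≈ -1.1667)
(r(B(2))*w(0, 1))*Y = (2²*(-4))*(-7/6) = (4*(-4))*(-7/6) = -16*(-7/6) = 56/3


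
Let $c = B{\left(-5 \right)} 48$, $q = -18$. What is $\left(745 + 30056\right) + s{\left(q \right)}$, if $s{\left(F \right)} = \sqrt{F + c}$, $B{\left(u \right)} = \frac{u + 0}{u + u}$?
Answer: $30801 + \sqrt{6} \approx 30803.0$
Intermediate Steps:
$B{\left(u \right)} = \frac{1}{2}$ ($B{\left(u \right)} = \frac{u}{2 u} = u \frac{1}{2 u} = \frac{1}{2}$)
$c = 24$ ($c = \frac{1}{2} \cdot 48 = 24$)
$s{\left(F \right)} = \sqrt{24 + F}$ ($s{\left(F \right)} = \sqrt{F + 24} = \sqrt{24 + F}$)
$\left(745 + 30056\right) + s{\left(q \right)} = \left(745 + 30056\right) + \sqrt{24 - 18} = 30801 + \sqrt{6}$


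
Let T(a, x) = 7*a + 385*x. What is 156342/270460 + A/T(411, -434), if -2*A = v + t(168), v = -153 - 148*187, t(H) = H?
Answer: 5483197954/11103261995 ≈ 0.49384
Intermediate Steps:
v = -27829 (v = -153 - 27676 = -27829)
A = 27661/2 (A = -(-27829 + 168)/2 = -½*(-27661) = 27661/2 ≈ 13831.)
156342/270460 + A/T(411, -434) = 156342/270460 + 27661/(2*(7*411 + 385*(-434))) = 156342*(1/270460) + 27661/(2*(2877 - 167090)) = 78171/135230 + (27661/2)/(-164213) = 78171/135230 + (27661/2)*(-1/164213) = 78171/135230 - 27661/328426 = 5483197954/11103261995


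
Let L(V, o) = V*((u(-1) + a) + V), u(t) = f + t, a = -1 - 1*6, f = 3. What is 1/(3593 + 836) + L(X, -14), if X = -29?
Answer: 4366995/4429 ≈ 986.00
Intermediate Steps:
a = -7 (a = -1 - 6 = -7)
u(t) = 3 + t
L(V, o) = V*(-5 + V) (L(V, o) = V*(((3 - 1) - 7) + V) = V*((2 - 7) + V) = V*(-5 + V))
1/(3593 + 836) + L(X, -14) = 1/(3593 + 836) - 29*(-5 - 29) = 1/4429 - 29*(-34) = 1/4429 + 986 = 4366995/4429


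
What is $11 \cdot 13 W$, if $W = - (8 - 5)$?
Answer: $-429$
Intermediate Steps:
$W = -3$ ($W = \left(-1\right) 3 = -3$)
$11 \cdot 13 W = 11 \cdot 13 \left(-3\right) = 143 \left(-3\right) = -429$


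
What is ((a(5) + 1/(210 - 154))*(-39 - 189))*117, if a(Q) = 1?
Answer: -380133/14 ≈ -27152.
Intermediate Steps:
((a(5) + 1/(210 - 154))*(-39 - 189))*117 = ((1 + 1/(210 - 154))*(-39 - 189))*117 = ((1 + 1/56)*(-228))*117 = ((57/56)*(-228))*117 = -3249/14*117 = -380133/14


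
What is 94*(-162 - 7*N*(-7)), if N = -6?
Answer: -42864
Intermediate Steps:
94*(-162 - 7*N*(-7)) = 94*(-162 - 7*(-6)*(-7)) = 94*(-162 + 42*(-7)) = 94*(-162 - 294) = 94*(-456) = -42864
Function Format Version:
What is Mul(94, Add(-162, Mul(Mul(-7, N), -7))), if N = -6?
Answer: -42864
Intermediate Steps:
Mul(94, Add(-162, Mul(Mul(-7, N), -7))) = Mul(94, Add(-162, Mul(Mul(-7, -6), -7))) = Mul(94, Add(-162, Mul(42, -7))) = Mul(94, Add(-162, -294)) = Mul(94, -456) = -42864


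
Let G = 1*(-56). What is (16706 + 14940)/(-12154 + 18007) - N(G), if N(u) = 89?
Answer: -489271/5853 ≈ -83.593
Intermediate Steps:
G = -56
(16706 + 14940)/(-12154 + 18007) - N(G) = (16706 + 14940)/(-12154 + 18007) - 1*89 = 31646/5853 - 89 = -489271/5853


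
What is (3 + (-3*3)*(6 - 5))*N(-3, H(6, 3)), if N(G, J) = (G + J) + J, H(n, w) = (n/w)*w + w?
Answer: -90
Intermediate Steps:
H(n, w) = n + w
N(G, J) = G + 2*J
(3 + (-3*3)*(6 - 5))*N(-3, H(6, 3)) = (3 + (-3*3)*(6 - 5))*(-3 + 2*(6 + 3)) = (3 - 9*1)*(-3 + 2*9) = (3 - 9)*(-3 + 18) = -6*15 = -90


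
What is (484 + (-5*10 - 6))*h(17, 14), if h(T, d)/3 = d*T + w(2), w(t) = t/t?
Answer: 306876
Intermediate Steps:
w(t) = 1
h(T, d) = 3 + 3*T*d (h(T, d) = 3*(d*T + 1) = 3*(T*d + 1) = 3*(1 + T*d) = 3 + 3*T*d)
(484 + (-5*10 - 6))*h(17, 14) = (484 + (-5*10 - 6))*(3 + 3*17*14) = (484 + (-50 - 6))*(3 + 714) = (484 - 56)*717 = 428*717 = 306876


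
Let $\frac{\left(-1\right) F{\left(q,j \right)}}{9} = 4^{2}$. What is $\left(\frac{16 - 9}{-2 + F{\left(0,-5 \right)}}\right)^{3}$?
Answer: $- \frac{343}{3112136} \approx -0.00011021$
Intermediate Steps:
$F{\left(q,j \right)} = -144$ ($F{\left(q,j \right)} = - 9 \cdot 4^{2} = \left(-9\right) 16 = -144$)
$\left(\frac{16 - 9}{-2 + F{\left(0,-5 \right)}}\right)^{3} = \left(\frac{16 - 9}{-2 - 144}\right)^{3} = \left(\frac{7}{-146}\right)^{3} = \left(7 \left(- \frac{1}{146}\right)\right)^{3} = \left(- \frac{7}{146}\right)^{3} = - \frac{343}{3112136}$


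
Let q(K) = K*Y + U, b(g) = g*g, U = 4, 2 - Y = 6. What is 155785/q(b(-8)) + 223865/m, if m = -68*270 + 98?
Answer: -207239975/328716 ≈ -630.45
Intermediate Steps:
Y = -4 (Y = 2 - 1*6 = 2 - 6 = -4)
b(g) = g²
m = -18262 (m = -18360 + 98 = -18262)
q(K) = 4 - 4*K (q(K) = K*(-4) + 4 = -4*K + 4 = 4 - 4*K)
155785/q(b(-8)) + 223865/m = 155785/(4 - 4*(-8)²) + 223865/(-18262) = 155785/(4 - 4*64) + 223865*(-1/18262) = 155785/(4 - 256) - 223865/18262 = 155785/(-252) - 223865/18262 = 155785*(-1/252) - 223865/18262 = -22255/36 - 223865/18262 = -207239975/328716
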